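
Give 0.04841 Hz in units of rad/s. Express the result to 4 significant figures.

0.3042 rad/s

1 hertz = 6.28319 radians per second.
Thus 0.04841 × 6.28319 ≈ 0.3042 rad/s.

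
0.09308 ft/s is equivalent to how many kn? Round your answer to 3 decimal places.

1 foot per second = 0.592484 kn.
Then 0.09308 × 0.592484 ≈ 0.055 kn.

0.055 knots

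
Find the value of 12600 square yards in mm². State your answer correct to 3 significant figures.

1.05 × 10^10 mm²

1 yd² = 836127 mm².
Then 12600 × 836127 ≈ 1.05 × 10^10 mm².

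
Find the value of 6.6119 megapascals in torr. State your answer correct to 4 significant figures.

49590 torr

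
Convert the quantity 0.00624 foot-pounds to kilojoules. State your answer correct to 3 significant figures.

8.46e-6 kJ

1 foot-pound = 0.00135582 kJ.
0.00624 × 0.00135582 ≈ 8.46e-6 kJ.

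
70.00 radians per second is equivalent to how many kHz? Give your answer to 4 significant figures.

0.01114 kilohertz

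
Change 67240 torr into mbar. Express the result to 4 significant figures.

89650 mbar

1 torr = 1.33322 mbar.
Then 67240 × 1.33322 ≈ 89650 mbar.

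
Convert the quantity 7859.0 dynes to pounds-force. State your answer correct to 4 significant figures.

1 dyne = 2.24809 × 10^-6 lbf.
7859.0 × 2.24809 × 10^-6 ≈ 0.01767 lbf.

0.01767 pounds-force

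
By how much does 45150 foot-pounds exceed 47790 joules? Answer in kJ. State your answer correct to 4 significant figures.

13.43 kilojoules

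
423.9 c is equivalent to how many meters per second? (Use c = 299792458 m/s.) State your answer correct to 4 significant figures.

1.271 × 10^11 meters per second

1 c = 2.99792 × 10^8 meters per second.
Then 423.9 × 2.99792 × 10^8 ≈ 1.271 × 10^11 m/s.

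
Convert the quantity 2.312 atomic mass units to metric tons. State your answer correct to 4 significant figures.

1 atomic mass unit = 1.66054e-30 t.
So 2.312 × 1.66054e-30 ≈ 3.839e-30 t.

3.839e-30 t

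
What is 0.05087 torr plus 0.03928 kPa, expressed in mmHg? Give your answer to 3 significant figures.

0.05087 torr = 0.0508700 mmHg and 0.03928 kPa = 0.294624 mmHg.
0.0508700 + 0.294624 ≈ 0.345 mmHg.

0.345 millimeters of mercury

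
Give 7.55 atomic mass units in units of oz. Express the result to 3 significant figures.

1 u = 5.85738 × 10^-26 oz.
Then 7.55 × 5.85738 × 10^-26 ≈ 4.42 × 10^-25 oz.

4.42 × 10^-25 ounces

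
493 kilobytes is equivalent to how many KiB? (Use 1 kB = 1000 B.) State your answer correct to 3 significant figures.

1 kilobyte = 0.9765625 KiB.
So 493 × 0.9765625 ≈ 481 KiB.

481 kibibytes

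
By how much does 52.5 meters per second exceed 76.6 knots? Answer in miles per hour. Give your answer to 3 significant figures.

29.3 miles per hour

52.5 m/s = 117.439 mph and 76.6 kn = 88.1497 mph.
117.439 − 88.1497 ≈ 29.3 mph.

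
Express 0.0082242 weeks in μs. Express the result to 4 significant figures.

4.974 × 10^9 microseconds

1 week = 6.04800 × 10^11 μs.
0.0082242 × 6.04800 × 10^11 ≈ 4.974 × 10^9 μs.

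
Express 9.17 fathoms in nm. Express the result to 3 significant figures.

1.68 × 10^10 nm

1 fathom = 1.82880 × 10^9 nanometers.
So 9.17 × 1.82880 × 10^9 ≈ 1.68 × 10^10 nm.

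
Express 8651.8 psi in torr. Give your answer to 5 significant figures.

1 pound per square inch = 51.7149 torr.
8651.8 × 51.7149 ≈ 447430 torr.

447430 torr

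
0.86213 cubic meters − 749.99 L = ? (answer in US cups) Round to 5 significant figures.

473.99 US cup

0.86213 m³ = 3644.01 US cup and 749.99 L = 3170.02 US cup.
3644.01 − 3170.02 ≈ 473.99 US cup.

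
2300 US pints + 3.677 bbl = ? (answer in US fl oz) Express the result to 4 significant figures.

56570 US fl oz

2300 US pt = 36800.0 US fl oz and 3.677 bbl = 19767.6 US fl oz.
36800.0 + 19767.6 ≈ 56570 US fl oz.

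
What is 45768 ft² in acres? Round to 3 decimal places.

1.051 acres

1 ft² = 2.29568e-5 acre.
Thus 45768 × 2.29568e-5 ≈ 1.051 acre.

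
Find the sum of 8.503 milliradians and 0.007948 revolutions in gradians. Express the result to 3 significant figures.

3.72 grad

8.503 mrad = 0.541318 grad and 0.007948 rev = 3.17920 grad.
0.541318 + 3.17920 ≈ 3.72 grad.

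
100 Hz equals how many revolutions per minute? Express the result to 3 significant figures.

1 hertz = 60.0000 revolutions per minute.
Thus 100 × 60.0000 ≈ 6000 rpm.

6000 revolutions per minute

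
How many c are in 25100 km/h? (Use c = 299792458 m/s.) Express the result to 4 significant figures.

2.326 × 10^-5 c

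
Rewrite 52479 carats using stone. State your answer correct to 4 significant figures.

1.653 st

1 carat = 3.14946 × 10^-5 stone.
So 52479 × 3.14946 × 10^-5 ≈ 1.653 st.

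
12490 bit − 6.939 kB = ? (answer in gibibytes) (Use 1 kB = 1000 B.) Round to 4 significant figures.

12490 bit = 1.45403 × 10^-6 GiB and 6.939 kB = 6.46245 × 10^-6 GiB.
1.45403 × 10^-6 − 6.46245 × 10^-6 ≈ -5.008 × 10^-6 GiB.

-5.008 × 10^-6 gibibytes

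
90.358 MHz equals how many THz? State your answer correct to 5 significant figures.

9.0358e-5 terahertz

1 MHz = 1.00000e-6 THz.
Thus 90.358 × 1.00000e-6 ≈ 9.0358e-5 THz.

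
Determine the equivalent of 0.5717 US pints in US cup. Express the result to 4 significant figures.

1.143 US cup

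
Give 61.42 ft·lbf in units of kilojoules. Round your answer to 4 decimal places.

0.0833 kJ

1 ft·lbf = 0.00135582 kilojoules.
Then 61.42 × 0.00135582 ≈ 0.0833 kJ.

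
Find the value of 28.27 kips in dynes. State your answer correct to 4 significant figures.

1.258 × 10^10 dynes

1 kip = 4.44822 × 10^8 dyn.
28.27 × 4.44822 × 10^8 ≈ 1.258 × 10^10 dyn.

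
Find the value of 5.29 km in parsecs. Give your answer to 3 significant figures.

1 kilometer = 3.24078 × 10^-14 pc.
So 5.29 × 3.24078 × 10^-14 ≈ 1.71 × 10^-13 pc.

1.71 × 10^-13 parsecs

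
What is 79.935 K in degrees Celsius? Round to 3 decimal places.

K = °C + 273.15.
Applying the formula gives -193.215 °C.

-193.215 degrees Celsius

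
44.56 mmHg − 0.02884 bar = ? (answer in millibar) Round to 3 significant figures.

44.56 mmHg = 59.4085 mbar and 0.02884 bar = 28.8400 mbar.
59.4085 − 28.8400 ≈ 30.6 mbar.

30.6 mbar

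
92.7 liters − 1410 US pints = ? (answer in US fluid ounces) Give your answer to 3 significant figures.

-19400 US fl oz

92.7 L = 3134.56 US fl oz and 1410 US pt = 22560.0 US fl oz.
3134.56 − 22560.0 ≈ -19400 US fl oz.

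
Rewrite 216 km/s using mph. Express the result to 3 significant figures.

483000 mph

1 kilometer per second = 2236.94 miles per hour.
Then 216 × 2236.94 ≈ 483000 mph.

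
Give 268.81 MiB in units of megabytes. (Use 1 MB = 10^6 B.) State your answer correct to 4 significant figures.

281.9 megabytes

1 mebibyte = 1.04858 megabytes.
268.81 × 1.04858 ≈ 281.9 MB.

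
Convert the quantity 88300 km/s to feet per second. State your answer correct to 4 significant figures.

2.897 × 10^8 feet per second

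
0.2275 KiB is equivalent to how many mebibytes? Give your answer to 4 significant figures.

1 KiB = 0.0009765625 MiB.
So 0.2275 × 0.0009765625 ≈ 0.0002222 MiB.

0.0002222 MiB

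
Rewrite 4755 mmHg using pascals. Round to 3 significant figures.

634000 Pa

1 millimeter of mercury = 133.322 pascals.
Then 4755 × 133.322 ≈ 634000 Pa.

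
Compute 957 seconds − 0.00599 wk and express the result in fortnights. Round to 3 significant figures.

957 s = 0.000791171 fortnight and 0.00599 wk = 0.00299500 fortnight.
0.000791171 − 0.00299500 ≈ -0.00220 fortnight.

-0.00220 fortnights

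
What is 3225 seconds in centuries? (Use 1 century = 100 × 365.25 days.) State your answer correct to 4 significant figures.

1 s = 3.16881e-10 centuries.
So 3225 × 3.16881e-10 ≈ 1.022e-6 century.

1.022e-6 centuries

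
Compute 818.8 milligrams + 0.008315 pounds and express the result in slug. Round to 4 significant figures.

0.0003145 slugs

818.8 mg = 5.61056 × 10^-5 slug and 0.008315 lb = 0.000258438 slug.
5.61056 × 10^-5 + 0.000258438 ≈ 0.0003145 slug.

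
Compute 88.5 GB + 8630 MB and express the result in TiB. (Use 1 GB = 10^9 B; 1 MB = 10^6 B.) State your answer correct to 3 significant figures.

88.5 GB = 0.0804903 TiB and 8630 MB = 0.00784894 TiB.
0.0804903 + 0.00784894 ≈ 0.0883 TiB.

0.0883 TiB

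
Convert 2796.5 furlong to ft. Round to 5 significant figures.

1.8457e+6 feet

1 furlong = 660.000 ft.
2796.5 × 660.000 ≈ 1.8457e+6 ft.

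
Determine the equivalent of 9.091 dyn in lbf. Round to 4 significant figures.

2.044 × 10^-5 lbf

1 dyne = 2.24809 × 10^-6 pounds-force.
So 9.091 × 2.24809 × 10^-6 ≈ 2.044 × 10^-5 lbf.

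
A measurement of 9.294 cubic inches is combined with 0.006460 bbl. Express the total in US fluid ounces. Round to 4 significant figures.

39.88 US fluid ounces

9.294 in³ = 5.14992 US fl oz and 0.006460 bbl = 34.7290 US fl oz.
5.14992 + 34.7290 ≈ 39.88 US fl oz.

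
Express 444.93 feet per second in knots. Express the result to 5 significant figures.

263.61 kn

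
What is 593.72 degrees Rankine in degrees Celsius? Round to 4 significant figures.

56.69 °C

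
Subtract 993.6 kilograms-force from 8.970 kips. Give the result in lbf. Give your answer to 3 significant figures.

6780 lbf

8.970 kip = 8970.00 lbf and 993.6 kgf = 2190.51 lbf.
8970.00 − 2190.51 ≈ 6780 lbf.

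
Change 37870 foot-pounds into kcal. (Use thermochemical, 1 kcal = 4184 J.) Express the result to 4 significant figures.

12.27 kcal

1 foot-pound = 0.000324048 kilocalories.
So 37870 × 0.000324048 ≈ 12.27 kcal.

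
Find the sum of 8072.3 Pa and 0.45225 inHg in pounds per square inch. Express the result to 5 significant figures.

1.3929 pounds per square inch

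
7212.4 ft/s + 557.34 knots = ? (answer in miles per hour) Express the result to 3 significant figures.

5560 mph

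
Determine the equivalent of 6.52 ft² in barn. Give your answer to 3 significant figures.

1 ft² = 9.29030 × 10^26 barn.
Then 6.52 × 9.29030 × 10^26 ≈ 6.06 × 10^27 barn.

6.06 × 10^27 barn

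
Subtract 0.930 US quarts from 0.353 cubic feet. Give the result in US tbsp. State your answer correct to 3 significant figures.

0.353 ft³ = 676.000 US tbsp and 0.930 US qt = 59.5200 US tbsp.
676.000 − 59.5200 ≈ 616 US tbsp.

616 US tbsp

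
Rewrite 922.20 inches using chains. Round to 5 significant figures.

1 in = 0.00126263 chain.
922.20 × 0.00126263 ≈ 1.1644 chain.

1.1644 chain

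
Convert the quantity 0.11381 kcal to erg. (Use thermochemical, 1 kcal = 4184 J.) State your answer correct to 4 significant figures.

1 kcal = 4.18400 × 10^10 erg.
Then 0.11381 × 4.18400 × 10^10 ≈ 4.762 × 10^9 erg.

4.762 × 10^9 erg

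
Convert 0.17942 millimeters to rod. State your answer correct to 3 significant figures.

1 mm = 0.000198839 rod.
Then 0.17942 × 0.000198839 ≈ 3.57 × 10^-5 rod.

3.57 × 10^-5 rods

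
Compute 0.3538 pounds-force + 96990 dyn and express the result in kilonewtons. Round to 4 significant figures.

0.002544 kN

0.3538 lbf = 0.00157378 kN and 96990 dyn = 0.000969900 kN.
0.00157378 + 0.000969900 ≈ 0.002544 kN.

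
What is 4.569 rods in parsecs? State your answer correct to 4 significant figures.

1 rod = 1.62985 × 10^-16 parsecs.
So 4.569 × 1.62985 × 10^-16 ≈ 7.447 × 10^-16 pc.

7.447 × 10^-16 pc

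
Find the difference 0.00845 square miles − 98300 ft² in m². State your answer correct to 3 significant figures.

0.00845 mi² = 21885.4 m² and 98300 ft² = 9132.37 m².
21885.4 − 9132.37 ≈ 12800 m².

12800 square meters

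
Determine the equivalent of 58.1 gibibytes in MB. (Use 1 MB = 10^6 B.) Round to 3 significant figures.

1 gibibyte = 1073.74 MB.
So 58.1 × 1073.74 ≈ 62400 MB.

62400 MB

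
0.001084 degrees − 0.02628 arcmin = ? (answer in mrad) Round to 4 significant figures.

0.01127 mrad

0.001084 ° = 0.0189194 mrad and 0.02628 arcmin = 0.00764454 mrad.
0.0189194 − 0.00764454 ≈ 0.01127 mrad.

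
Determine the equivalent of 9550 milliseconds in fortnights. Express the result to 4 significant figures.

1 ms = 8.26720e-10 fortnight.
Thus 9550 × 8.26720e-10 ≈ 7.895e-6 fortnight.

7.895e-6 fortnight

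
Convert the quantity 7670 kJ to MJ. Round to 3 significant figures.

7.67 MJ

1 kJ = 0.00100000 megajoules.
7670 × 0.00100000 ≈ 7.67 MJ.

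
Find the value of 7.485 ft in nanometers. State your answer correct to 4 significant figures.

2.281e+9 nanometers

1 ft = 3.04800e+8 nm.
So 7.485 × 3.04800e+8 ≈ 2.281e+9 nm.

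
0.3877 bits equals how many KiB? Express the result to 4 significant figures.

1 bit = 0.000122070 kibibytes.
Thus 0.3877 × 0.000122070 ≈ 4.733e-5 KiB.

4.733e-5 KiB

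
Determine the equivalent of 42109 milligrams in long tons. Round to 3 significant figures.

4.14e-5 long tons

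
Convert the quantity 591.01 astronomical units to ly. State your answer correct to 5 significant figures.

1 astronomical unit = 1.581251e-5 light-years.
So 591.01 × 1.581251e-5 ≈ 0.0093454 ly.

0.0093454 light-years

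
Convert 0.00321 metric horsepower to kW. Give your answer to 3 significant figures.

0.00236 kW

1 PS = 0.735499 kW.
Then 0.00321 × 0.735499 ≈ 0.00236 kW.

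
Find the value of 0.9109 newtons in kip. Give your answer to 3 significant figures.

1 N = 0.000224809 kip.
Then 0.9109 × 0.000224809 ≈ 0.000205 kip.

0.000205 kip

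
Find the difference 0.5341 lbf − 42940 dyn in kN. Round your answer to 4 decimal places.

0.0019 kilonewtons

0.5341 lbf = 0.00237580 kN and 42940 dyn = 0.000429400 kN.
0.00237580 − 0.000429400 ≈ 0.0019 kN.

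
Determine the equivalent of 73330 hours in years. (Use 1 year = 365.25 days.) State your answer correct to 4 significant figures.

8.365 yr

1 h = 0.000114077 yr.
Thus 73330 × 0.000114077 ≈ 8.365 yr.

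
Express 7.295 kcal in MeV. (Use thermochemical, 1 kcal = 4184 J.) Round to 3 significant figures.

1 kcal = 2.61145 × 10^16 MeV.
So 7.295 × 2.61145 × 10^16 ≈ 1.91 × 10^17 MeV.

1.91 × 10^17 megaelectronvolts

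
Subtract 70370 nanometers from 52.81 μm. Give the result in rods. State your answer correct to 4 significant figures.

-3.492e-6 rods

52.81 μm = 1.05007e-5 rod and 70370 nm = 1.39923e-5 rod.
1.05007e-5 − 1.39923e-5 ≈ -3.492e-6 rod.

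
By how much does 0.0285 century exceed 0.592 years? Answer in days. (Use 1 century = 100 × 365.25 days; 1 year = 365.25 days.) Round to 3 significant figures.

825 d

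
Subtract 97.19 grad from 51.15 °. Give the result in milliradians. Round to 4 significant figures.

-633.9 mrad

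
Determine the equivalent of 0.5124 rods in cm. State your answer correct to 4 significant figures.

257.7 centimeters

1 rod = 502.920 cm.
So 0.5124 × 502.920 ≈ 257.7 cm.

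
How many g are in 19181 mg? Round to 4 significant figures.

19.18 g

1 milligram = 0.00100000 g.
Thus 19181 × 0.00100000 ≈ 19.18 g.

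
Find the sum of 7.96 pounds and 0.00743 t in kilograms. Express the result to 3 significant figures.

7.96 lb = 3.61060 kg and 0.00743 t = 7.43000 kg.
3.61060 + 7.43000 ≈ 11.0 kg.

11.0 kilograms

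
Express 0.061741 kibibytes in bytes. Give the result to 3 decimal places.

1 KiB = 1024.00 B.
So 0.061741 × 1024.00 ≈ 63.223 B.

63.223 bytes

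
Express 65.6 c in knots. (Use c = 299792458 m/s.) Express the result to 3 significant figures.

3.82 × 10^10 kn

1 c = 5.82750 × 10^8 kn.
So 65.6 × 5.82750 × 10^8 ≈ 3.82 × 10^10 kn.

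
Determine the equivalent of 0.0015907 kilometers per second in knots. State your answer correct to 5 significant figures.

1 km/s = 1943.84 kn.
Then 0.0015907 × 1943.84 ≈ 3.0921 kn.

3.0921 kn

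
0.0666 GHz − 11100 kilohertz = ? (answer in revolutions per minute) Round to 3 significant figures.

3.33 × 10^9 rpm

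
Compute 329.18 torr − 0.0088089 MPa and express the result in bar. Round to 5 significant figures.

329.18 torr = 0.438871 bar and 0.0088089 MPa = 0.0880890 bar.
0.438871 − 0.0880890 ≈ 0.35078 bar.

0.35078 bar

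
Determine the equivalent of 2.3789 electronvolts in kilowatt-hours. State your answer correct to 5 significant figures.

1.0587e-25 kilowatt-hours

1 eV = 4.45049e-26 kWh.
2.3789 × 4.45049e-26 ≈ 1.0587e-25 kWh.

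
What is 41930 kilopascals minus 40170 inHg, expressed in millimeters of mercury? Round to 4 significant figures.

41930 kPa = 314501 mmHg and 40170 inHg = 1.02032e+6 mmHg.
314501 − 1.02032e+6 ≈ -705800 mmHg.

-705800 millimeters of mercury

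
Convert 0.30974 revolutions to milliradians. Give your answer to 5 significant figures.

1 revolution = 6283.19 milliradians.
Then 0.30974 × 6283.19 ≈ 1946.2 mrad.

1946.2 mrad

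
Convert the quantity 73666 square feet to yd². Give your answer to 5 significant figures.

1 ft² = 0.111111 yd².
Then 73666 × 0.111111 ≈ 8185.1 yd².

8185.1 yd²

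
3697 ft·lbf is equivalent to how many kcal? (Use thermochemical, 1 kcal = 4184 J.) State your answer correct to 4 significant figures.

1.198 kilocalories

1 ft·lbf = 0.000324048 kilocalories.
3697 × 0.000324048 ≈ 1.198 kcal.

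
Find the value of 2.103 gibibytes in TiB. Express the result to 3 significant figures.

1 GiB = 0.0009765625 TiB.
So 2.103 × 0.0009765625 ≈ 0.00205 TiB.

0.00205 TiB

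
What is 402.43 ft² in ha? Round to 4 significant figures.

1 ft² = 9.29030e-6 hectares.
402.43 × 9.29030e-6 ≈ 0.003739 ha.

0.003739 ha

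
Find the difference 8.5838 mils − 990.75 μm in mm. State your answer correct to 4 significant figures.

8.5838 mil = 0.218029 mm and 990.75 μm = 0.990750 mm.
0.218029 − 0.990750 ≈ -0.7727 mm.

-0.7727 mm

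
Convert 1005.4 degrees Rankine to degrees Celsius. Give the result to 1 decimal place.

285.4 °C

°R = (°C + 273.15) × 9/5.
Applying the formula gives 285.4 °C.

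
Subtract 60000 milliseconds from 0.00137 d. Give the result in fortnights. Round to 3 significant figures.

4.83 × 10^-5 fortnights

0.00137 d = 9.78571 × 10^-5 fortnight and 60000 ms = 4.96032 × 10^-5 fortnight.
9.78571 × 10^-5 − 4.96032 × 10^-5 ≈ 4.83 × 10^-5 fortnight.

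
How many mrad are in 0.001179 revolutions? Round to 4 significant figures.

7.408 mrad

1 revolution = 6283.19 mrad.
So 0.001179 × 6283.19 ≈ 7.408 mrad.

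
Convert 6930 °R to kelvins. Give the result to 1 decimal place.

3850.0 K

°R = K × 9/5.
Applying the formula gives 3850.0 K.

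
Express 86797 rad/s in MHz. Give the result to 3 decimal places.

0.014 megahertz

1 rad/s = 1.59155e-7 megahertz.
86797 × 1.59155e-7 ≈ 0.014 MHz.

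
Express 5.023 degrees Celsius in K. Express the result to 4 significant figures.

K = °C + 273.15.
Applying the formula gives 278.2 K.

278.2 K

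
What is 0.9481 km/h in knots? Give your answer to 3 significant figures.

1 kilometer per hour = 0.539957 kn.
Thus 0.9481 × 0.539957 ≈ 0.512 kn.

0.512 kn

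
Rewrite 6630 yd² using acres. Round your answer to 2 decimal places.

1.37 acre

1 yd² = 0.000206612 acres.
6630 × 0.000206612 ≈ 1.37 acre.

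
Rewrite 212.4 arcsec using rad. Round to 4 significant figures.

0.001030 rad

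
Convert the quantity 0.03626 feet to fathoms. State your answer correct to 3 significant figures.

0.00604 fathoms

1 ft = 0.166667 fathoms.
0.03626 × 0.166667 ≈ 0.00604 fathom.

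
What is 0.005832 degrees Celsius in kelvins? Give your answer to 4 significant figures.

K = °C + 273.15.
Applying the formula gives 273.2 K.

273.2 K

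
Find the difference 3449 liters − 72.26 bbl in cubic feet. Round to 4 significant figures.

-283.9 ft³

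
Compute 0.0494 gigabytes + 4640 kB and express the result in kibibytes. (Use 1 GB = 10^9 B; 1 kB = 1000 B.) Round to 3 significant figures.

0.0494 GB = 48242.2 KiB and 4640 kB = 4531.25 KiB.
48242.2 + 4531.25 ≈ 52800 KiB.

52800 KiB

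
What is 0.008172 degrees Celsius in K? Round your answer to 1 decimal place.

273.2 kelvins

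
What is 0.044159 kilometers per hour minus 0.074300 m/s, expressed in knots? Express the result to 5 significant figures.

0.044159 km/h = 0.0238440 kn and 0.074300 m/s = 0.144428 kn.
0.0238440 − 0.144428 ≈ -0.12058 kn.

-0.12058 knots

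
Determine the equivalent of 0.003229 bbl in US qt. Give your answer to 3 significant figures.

1 bbl = 168.000 US quarts.
0.003229 × 168.000 ≈ 0.542 US qt.

0.542 US quarts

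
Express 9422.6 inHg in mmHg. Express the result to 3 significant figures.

239000 mmHg

1 inHg = 25.4000 millimeters of mercury.
So 9422.6 × 25.4000 ≈ 239000 mmHg.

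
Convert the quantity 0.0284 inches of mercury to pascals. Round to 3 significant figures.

1 inHg = 3386.39 Pa.
Then 0.0284 × 3386.39 ≈ 96.2 Pa.

96.2 Pa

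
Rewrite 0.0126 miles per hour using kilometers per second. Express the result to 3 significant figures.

5.63 × 10^-6 km/s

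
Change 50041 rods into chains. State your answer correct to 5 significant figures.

12510 chain

1 rod = 0.250000 chains.
So 50041 × 0.250000 ≈ 12510 chain.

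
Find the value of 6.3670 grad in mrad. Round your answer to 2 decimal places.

100.01 mrad

1 grad = 15.7080 mrad.
So 6.3670 × 15.7080 ≈ 100.01 mrad.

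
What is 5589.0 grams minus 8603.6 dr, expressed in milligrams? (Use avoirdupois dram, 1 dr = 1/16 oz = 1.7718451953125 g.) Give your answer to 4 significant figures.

-9.655e+6 milligrams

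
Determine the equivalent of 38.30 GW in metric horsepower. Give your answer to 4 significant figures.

5.207 × 10^7 PS

1 gigawatt = 1.35962 × 10^6 metric horsepower.
Thus 38.30 × 1.35962 × 10^6 ≈ 5.207 × 10^7 PS.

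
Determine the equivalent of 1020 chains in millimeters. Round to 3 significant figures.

1 chain = 20116.8 mm.
So 1020 × 20116.8 ≈ 2.05e+7 mm.

2.05e+7 millimeters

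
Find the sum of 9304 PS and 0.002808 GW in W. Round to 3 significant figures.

9304 PS = 6.84308 × 10^6 W and 0.002808 GW = 2.80800 × 10^6 W.
6.84308 × 10^6 + 2.80800 × 10^6 ≈ 9.65 × 10^6 W.

9.65 × 10^6 watts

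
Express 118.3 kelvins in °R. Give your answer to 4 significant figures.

°R = K × 9/5.
Applying the formula gives 212.9 °R.

212.9 °R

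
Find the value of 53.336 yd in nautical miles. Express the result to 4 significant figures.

0.02633 nautical miles

1 yd = 0.000493737 nmi.
Then 53.336 × 0.000493737 ≈ 0.02633 nmi.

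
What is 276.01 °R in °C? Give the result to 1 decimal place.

-119.8 degrees Celsius

°R = (°C + 273.15) × 9/5.
Applying the formula gives -119.8 °C.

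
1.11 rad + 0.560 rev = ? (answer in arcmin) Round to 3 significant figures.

15900 arcmin

1.11 rad = 3815.90 arcmin and 0.560 rev = 12096.0 arcmin.
3815.90 + 12096.0 ≈ 15900 arcmin.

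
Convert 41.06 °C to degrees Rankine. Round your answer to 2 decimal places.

565.58 degrees Rankine

°R = (°C + 273.15) × 9/5.
Applying the formula gives 565.58 °R.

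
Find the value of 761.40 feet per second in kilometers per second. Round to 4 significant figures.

0.2321 km/s

1 foot per second = 0.000304800 km/s.
761.40 × 0.000304800 ≈ 0.2321 km/s.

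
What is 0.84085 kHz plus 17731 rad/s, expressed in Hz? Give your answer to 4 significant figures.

3663 Hz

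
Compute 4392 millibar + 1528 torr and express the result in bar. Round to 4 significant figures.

6.429 bar

4392 mbar = 4.39200 bar and 1528 torr = 2.03717 bar.
4.39200 + 2.03717 ≈ 6.429 bar.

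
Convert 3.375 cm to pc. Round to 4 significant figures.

1.094 × 10^-18 parsecs

1 centimeter = 3.24078 × 10^-19 pc.
So 3.375 × 3.24078 × 10^-19 ≈ 1.094 × 10^-18 pc.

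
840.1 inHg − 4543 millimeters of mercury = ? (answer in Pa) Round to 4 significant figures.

840.1 inHg = 2.84491 × 10^6 Pa and 4543 mmHg = 605684 Pa.
2.84491 × 10^6 − 605684 ≈ 2.239 × 10^6 Pa.

2.239 × 10^6 pascals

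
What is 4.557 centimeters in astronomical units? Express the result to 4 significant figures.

3.046e-13 au

1 centimeter = 6.68459e-14 astronomical units.
Then 4.557 × 6.68459e-14 ≈ 3.046e-13 au.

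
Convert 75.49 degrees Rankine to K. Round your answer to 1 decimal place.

°R = K × 9/5.
Applying the formula gives 41.9 K.

41.9 K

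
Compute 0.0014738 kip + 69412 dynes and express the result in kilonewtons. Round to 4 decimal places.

0.0072 kN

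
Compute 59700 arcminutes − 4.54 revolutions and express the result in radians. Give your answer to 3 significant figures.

-11.2 radians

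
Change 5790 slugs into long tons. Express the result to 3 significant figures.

83.2 long tons

1 slug = 0.0143634 long tons.
Then 5790 × 0.0143634 ≈ 83.2 long ton.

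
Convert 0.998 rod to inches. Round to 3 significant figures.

198 inches

1 rod = 198.000 in.
Thus 0.998 × 198.000 ≈ 198 in.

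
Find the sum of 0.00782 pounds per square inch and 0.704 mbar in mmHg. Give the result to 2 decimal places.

0.93 mmHg

0.00782 psi = 0.404411 mmHg and 0.704 mbar = 0.528043 mmHg.
0.404411 + 0.528043 ≈ 0.93 mmHg.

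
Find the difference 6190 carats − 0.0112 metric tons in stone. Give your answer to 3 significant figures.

-1.57 stone

6190 ct = 0.194952 st and 0.0112 t = 1.76370 st.
0.194952 − 1.76370 ≈ -1.57 st.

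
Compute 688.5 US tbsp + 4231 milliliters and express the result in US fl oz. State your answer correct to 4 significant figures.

487.3 US fluid ounces

688.5 US tbsp = 344.250 US fl oz and 4231 mL = 143.067 US fl oz.
344.250 + 143.067 ≈ 487.3 US fl oz.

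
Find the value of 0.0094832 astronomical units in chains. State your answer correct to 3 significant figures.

1 au = 7.43646e+9 chains.
Thus 0.0094832 × 7.43646e+9 ≈ 7.05e+7 chain.

7.05e+7 chain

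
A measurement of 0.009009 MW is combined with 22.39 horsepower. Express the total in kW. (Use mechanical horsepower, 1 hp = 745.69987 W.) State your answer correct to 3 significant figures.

25.7 kilowatts

0.009009 MW = 9.00900 kW and 22.39 hp = 16.6962 kW.
9.00900 + 16.6962 ≈ 25.7 kW.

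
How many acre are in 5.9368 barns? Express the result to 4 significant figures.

1.467e-31 acre

1 barn = 2.47105e-32 acre.
5.9368 × 2.47105e-32 ≈ 1.467e-31 acre.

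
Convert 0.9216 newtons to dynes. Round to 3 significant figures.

1 N = 100000 dynes.
0.9216 × 100000 ≈ 92200 dyn.

92200 dyn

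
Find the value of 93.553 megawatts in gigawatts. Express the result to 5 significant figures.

0.093553 GW

1 MW = 0.00100000 GW.
Thus 93.553 × 0.00100000 ≈ 0.093553 GW.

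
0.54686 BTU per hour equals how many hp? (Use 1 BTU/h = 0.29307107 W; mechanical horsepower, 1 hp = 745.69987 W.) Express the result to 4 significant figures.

0.0002149 hp

1 BTU/h = 0.000393015 hp.
0.54686 × 0.000393015 ≈ 0.0002149 hp.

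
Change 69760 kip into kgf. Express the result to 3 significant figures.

1 kip = 453.592 kilograms-force.
Thus 69760 × 453.592 ≈ 3.16 × 10^7 kgf.

3.16 × 10^7 kgf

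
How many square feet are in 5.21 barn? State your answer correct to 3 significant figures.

5.61 × 10^-27 ft²

1 barn = 1.07639 × 10^-27 square feet.
Then 5.21 × 1.07639 × 10^-27 ≈ 5.61 × 10^-27 ft².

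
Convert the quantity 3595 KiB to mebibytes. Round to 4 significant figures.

1 kibibyte = 0.0009765625 mebibytes.
3595 × 0.0009765625 ≈ 3.511 MiB.

3.511 MiB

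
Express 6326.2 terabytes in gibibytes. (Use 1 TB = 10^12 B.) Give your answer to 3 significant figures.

1 terabyte = 931.323 GiB.
Then 6326.2 × 931.323 ≈ 5.89 × 10^6 GiB.

5.89 × 10^6 GiB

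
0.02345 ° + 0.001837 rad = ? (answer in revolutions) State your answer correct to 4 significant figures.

0.02345 ° = 6.51389e-5 rev and 0.001837 rad = 0.000292368 rev.
6.51389e-5 + 0.000292368 ≈ 0.0003575 rev.

0.0003575 rev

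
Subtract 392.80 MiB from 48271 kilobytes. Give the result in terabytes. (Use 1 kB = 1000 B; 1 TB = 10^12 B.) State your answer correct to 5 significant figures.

48271 kB = 4.82710e-5 TB and 392.80 MiB = 0.000411881 TB.
4.82710e-5 − 0.000411881 ≈ -0.00036361 TB.

-0.00036361 terabytes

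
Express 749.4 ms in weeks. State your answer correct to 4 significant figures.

1 ms = 1.65344 × 10^-9 wk.
749.4 × 1.65344 × 10^-9 ≈ 1.239 × 10^-6 wk.

1.239 × 10^-6 wk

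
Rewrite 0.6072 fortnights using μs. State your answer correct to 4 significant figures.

7.345e+11 μs

1 fortnight = 1.20960e+12 μs.
Thus 0.6072 × 1.20960e+12 ≈ 7.345e+11 μs.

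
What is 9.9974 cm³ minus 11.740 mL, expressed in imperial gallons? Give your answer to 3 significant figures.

9.9974 cm³ = 0.00219912 imp gal and 11.740 mL = 0.00258244 imp gal.
0.00219912 − 0.00258244 ≈ -0.000383 imp gal.

-0.000383 imp gal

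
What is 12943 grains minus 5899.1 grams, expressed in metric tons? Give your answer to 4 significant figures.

-0.005060 t

12943 gr = 0.000838692 t and 5899.1 g = 0.00589910 t.
0.000838692 − 0.00589910 ≈ -0.005060 t.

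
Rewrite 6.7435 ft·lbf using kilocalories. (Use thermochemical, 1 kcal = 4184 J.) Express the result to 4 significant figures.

1 ft·lbf = 0.000324048 kilocalories.
Thus 6.7435 × 0.000324048 ≈ 0.002185 kcal.

0.002185 kcal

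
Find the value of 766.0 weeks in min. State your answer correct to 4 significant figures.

7.721e+6 min

1 wk = 10080.0 minutes.
766.0 × 10080.0 ≈ 7.721e+6 min.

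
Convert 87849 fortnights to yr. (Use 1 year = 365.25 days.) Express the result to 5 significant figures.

3367.2 yr

1 fortnight = 0.0383299 yr.
Thus 87849 × 0.0383299 ≈ 3367.2 yr.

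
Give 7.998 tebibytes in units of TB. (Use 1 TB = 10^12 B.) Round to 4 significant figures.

8.794 terabytes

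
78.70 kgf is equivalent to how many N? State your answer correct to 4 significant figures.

771.8 N

1 kgf = 9.80665 newtons.
Then 78.70 × 9.80665 ≈ 771.8 N.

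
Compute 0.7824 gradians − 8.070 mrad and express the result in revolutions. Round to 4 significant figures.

0.0006716 revolutions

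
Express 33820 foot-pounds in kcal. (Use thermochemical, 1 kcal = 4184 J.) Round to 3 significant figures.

1 foot-pound = 0.000324048 kcal.
Then 33820 × 0.000324048 ≈ 11.0 kcal.

11.0 kilocalories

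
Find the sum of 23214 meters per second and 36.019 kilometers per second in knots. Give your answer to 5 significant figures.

115140 knots

23214 m/s = 45124.4 kn and 36.019 km/s = 70015.3 kn.
45124.4 + 70015.3 ≈ 115140 kn.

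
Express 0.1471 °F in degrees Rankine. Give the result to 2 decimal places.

459.82 °R

°R = °F + 459.67.
Applying the formula gives 459.82 °R.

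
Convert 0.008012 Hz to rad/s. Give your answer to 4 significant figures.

1 Hz = 6.28319 rad/s.
So 0.008012 × 6.28319 ≈ 0.05034 rad/s.

0.05034 rad/s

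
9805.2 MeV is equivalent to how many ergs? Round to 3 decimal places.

0.016 ergs

1 megaelectronvolt = 1.60218 × 10^-6 ergs.
Then 9805.2 × 1.60218 × 10^-6 ≈ 0.016 erg.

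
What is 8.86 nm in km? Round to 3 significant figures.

8.86 × 10^-12 kilometers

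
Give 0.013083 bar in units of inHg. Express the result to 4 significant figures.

0.3863 inHg

1 bar = 29.5300 inches of mercury.
0.013083 × 29.5300 ≈ 0.3863 inHg.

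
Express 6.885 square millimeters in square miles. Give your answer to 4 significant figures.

1 square millimeter = 3.86102 × 10^-13 square miles.
Thus 6.885 × 3.86102 × 10^-13 ≈ 2.658 × 10^-12 mi².

2.658 × 10^-12 mi²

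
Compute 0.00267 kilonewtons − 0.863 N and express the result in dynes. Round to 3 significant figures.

0.00267 kN = 267000 dyn and 0.863 N = 86300.0 dyn.
267000 − 86300.0 ≈ 181000 dyn.

181000 dyn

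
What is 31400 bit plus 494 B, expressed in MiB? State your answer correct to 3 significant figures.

0.00421 MiB

31400 bit = 0.00374317 MiB and 494 B = 0.000471115 MiB.
0.00374317 + 0.000471115 ≈ 0.00421 MiB.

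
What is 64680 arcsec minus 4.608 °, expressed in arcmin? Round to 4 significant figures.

801.5 arcmin

64680 arcsec = 1078.00 arcmin and 4.608 ° = 276.480 arcmin.
1078.00 − 276.480 ≈ 801.5 arcmin.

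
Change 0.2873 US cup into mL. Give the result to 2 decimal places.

67.97 milliliters

1 US cup = 236.588 mL.
Then 0.2873 × 236.588 ≈ 67.97 mL.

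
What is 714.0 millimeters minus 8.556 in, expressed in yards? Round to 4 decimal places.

0.5432 yd

714.0 mm = 0.780840 yd and 8.556 in = 0.237667 yd.
0.780840 − 0.237667 ≈ 0.5432 yd.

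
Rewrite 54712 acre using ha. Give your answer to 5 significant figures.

22141 hectares

1 acre = 0.404686 ha.
Thus 54712 × 0.404686 ≈ 22141 ha.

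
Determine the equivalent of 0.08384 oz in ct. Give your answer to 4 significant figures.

1 ounce = 141.748 ct.
Then 0.08384 × 141.748 ≈ 11.88 ct.

11.88 ct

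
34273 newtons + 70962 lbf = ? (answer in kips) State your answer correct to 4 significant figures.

34273 N = 7.70488 kip and 70962 lbf = 70.9620 kip.
7.70488 + 70.9620 ≈ 78.67 kip.

78.67 kip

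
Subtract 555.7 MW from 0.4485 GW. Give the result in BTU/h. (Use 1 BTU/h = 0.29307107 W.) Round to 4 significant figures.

0.4485 GW = 1.53035e+9 BTU/h and 555.7 MW = 1.89613e+9 BTU/h.
1.53035e+9 − 1.89613e+9 ≈ -3.658e+8 BTU/h.

-3.658e+8 BTU per hour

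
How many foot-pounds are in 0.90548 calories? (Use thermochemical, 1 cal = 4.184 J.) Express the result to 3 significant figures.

2.79 ft·lbf

1 calorie = 3.08596 foot-pounds.
0.90548 × 3.08596 ≈ 2.79 ft·lbf.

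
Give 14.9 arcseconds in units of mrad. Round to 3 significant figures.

0.0722 mrad

1 arcsecond = 0.00484814 milliradians.
Thus 14.9 × 0.00484814 ≈ 0.0722 mrad.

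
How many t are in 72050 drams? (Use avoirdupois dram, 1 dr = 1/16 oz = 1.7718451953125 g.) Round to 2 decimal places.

0.13 metric tons

1 dr = 1.77185 × 10^-6 metric tons.
So 72050 × 1.77185 × 10^-6 ≈ 0.13 t.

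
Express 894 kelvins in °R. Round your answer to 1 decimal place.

1609.2 °R

°R = K × 9/5.
Applying the formula gives 1609.2 °R.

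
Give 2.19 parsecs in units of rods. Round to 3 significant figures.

1 pc = 6.13552 × 10^15 rods.
So 2.19 × 6.13552 × 10^15 ≈ 1.34 × 10^16 rod.

1.34 × 10^16 rods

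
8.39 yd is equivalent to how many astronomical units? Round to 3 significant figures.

5.13e-11 astronomical units

1 yd = 6.11239e-12 au.
So 8.39 × 6.11239e-12 ≈ 5.13e-11 au.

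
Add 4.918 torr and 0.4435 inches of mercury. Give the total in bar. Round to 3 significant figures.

0.0216 bar

4.918 torr = 0.00655679 bar and 0.4435 inHg = 0.0150186 bar.
0.00655679 + 0.0150186 ≈ 0.0216 bar.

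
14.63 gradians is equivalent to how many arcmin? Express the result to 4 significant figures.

790.0 arcminutes

1 gradian = 54.0000 arcminutes.
So 14.63 × 54.0000 ≈ 790.0 arcmin.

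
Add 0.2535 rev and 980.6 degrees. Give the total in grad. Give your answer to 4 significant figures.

1191 gradians

0.2535 rev = 101.400 grad and 980.6 ° = 1089.56 grad.
101.400 + 1089.56 ≈ 1191 grad.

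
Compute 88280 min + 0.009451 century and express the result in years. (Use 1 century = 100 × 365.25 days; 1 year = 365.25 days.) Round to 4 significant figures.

1.113 yr

88280 min = 0.167845 yr and 0.009451 century = 0.945100 yr.
0.167845 + 0.945100 ≈ 1.113 yr.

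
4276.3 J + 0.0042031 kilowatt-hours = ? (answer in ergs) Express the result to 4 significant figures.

1.941 × 10^11 erg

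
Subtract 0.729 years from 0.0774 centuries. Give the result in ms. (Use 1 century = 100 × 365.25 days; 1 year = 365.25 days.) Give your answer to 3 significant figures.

2.21e+11 ms

0.0774 century = 2.44256e+11 ms and 0.729 yr = 2.30055e+10 ms.
2.44256e+11 − 2.30055e+10 ≈ 2.21e+11 ms.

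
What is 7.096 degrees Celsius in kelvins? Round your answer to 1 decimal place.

K = °C + 273.15.
Applying the formula gives 280.2 K.

280.2 K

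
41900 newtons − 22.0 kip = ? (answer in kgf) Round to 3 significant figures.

41900 N = 4272.61 kgf and 22.0 kip = 9979.03 kgf.
4272.61 − 9979.03 ≈ -5710 kgf.

-5710 kgf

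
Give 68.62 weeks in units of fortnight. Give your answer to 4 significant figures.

34.31 fortnight

1 week = 0.500000 fortnights.
So 68.62 × 0.500000 ≈ 34.31 fortnight.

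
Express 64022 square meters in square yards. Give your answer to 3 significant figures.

76600 square yards

1 m² = 1.19599 square yards.
Thus 64022 × 1.19599 ≈ 76600 yd².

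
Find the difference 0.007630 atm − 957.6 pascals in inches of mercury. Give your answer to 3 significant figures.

-0.0545 inHg

0.007630 atm = 0.228299 inHg and 957.6 Pa = 0.282779 inHg.
0.228299 − 0.282779 ≈ -0.0545 inHg.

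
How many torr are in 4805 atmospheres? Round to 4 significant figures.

3.652 × 10^6 torr

1 atmosphere = 760.000 torr.
So 4805 × 760.000 ≈ 3.652 × 10^6 torr.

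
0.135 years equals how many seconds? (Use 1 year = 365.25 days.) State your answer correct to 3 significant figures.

1 yr = 3.15576e+7 seconds.
0.135 × 3.15576e+7 ≈ 4.26e+6 s.

4.26e+6 seconds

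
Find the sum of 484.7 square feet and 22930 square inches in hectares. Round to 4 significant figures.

0.005982 ha

484.7 ft² = 0.00450301 ha and 22930 in² = 0.00147935 ha.
0.00450301 + 0.00147935 ≈ 0.005982 ha.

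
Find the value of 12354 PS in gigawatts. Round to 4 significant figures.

0.009086 gigawatts

1 PS = 7.35499 × 10^-7 gigawatts.
12354 × 7.35499 × 10^-7 ≈ 0.009086 GW.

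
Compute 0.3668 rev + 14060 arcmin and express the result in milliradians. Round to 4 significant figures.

6395 mrad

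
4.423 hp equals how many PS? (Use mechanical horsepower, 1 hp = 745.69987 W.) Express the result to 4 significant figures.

1 hp = 1.01387 PS.
4.423 × 1.01387 ≈ 4.484 PS.

4.484 metric horsepower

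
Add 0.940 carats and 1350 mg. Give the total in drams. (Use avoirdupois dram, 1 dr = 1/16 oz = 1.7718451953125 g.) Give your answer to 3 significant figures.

0.868 drams

0.940 ct = 0.106104 dr and 1350 mg = 0.761918 dr.
0.106104 + 0.761918 ≈ 0.868 dr.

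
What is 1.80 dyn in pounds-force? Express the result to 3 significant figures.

4.05e-6 lbf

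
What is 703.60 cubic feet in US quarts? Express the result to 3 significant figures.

1 ft³ = 29.9221 US qt.
So 703.60 × 29.9221 ≈ 21100 US qt.

21100 US qt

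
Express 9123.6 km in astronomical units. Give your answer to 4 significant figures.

6.099e-5 au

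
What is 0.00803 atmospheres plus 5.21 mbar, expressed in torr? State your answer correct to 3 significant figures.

10.0 torr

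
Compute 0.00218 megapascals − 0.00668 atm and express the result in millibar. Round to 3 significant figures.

15.0 mbar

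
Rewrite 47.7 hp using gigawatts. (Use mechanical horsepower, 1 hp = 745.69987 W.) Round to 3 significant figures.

3.56 × 10^-5 GW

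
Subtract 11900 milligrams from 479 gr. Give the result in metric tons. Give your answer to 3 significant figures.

1.91e-5 t

479 gr = 3.10387e-5 t and 11900 mg = 1.19000e-5 t.
3.10387e-5 − 1.19000e-5 ≈ 1.91e-5 t.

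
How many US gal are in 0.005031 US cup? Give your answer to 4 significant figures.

1 US cup = 0.0625000 US gal.
Thus 0.005031 × 0.0625000 ≈ 0.0003144 US gal.

0.0003144 US gal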